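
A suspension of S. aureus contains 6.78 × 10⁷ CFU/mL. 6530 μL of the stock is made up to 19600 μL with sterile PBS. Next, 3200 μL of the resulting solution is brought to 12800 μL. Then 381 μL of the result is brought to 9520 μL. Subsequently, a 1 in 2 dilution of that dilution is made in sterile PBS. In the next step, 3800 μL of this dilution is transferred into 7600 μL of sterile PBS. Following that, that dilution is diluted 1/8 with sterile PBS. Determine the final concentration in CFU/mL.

Overall dilution factor = 3.002 × 4 × 24.99 × 2 × 3 × 8 = 1.44 × 10⁴.
6.78 × 10⁷ CFU/mL / 1.44 × 10⁴ = 4710 CFU/mL.

4710 CFU/mL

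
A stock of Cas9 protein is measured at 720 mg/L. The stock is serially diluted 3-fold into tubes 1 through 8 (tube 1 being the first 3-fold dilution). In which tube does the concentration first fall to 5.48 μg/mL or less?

tube 5

Tube n has concentration 720 mg/L / 3ⁿ.
Need 3ⁿ ≥ 720 mg/L / 5.48 μg/mL = 131, so n ≥ 4.44.
First such tube: n = 5.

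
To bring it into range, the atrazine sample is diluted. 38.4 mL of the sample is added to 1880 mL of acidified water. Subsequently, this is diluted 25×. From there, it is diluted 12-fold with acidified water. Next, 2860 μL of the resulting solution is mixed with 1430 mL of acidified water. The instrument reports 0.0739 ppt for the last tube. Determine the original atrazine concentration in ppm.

0.555 ppm

Overall dilution factor = 49.96 × 25 × 12 × 501 = 7.51 × 10⁶.
Original = 0.0739 ppt × 7.51 × 10⁶ = 5.55 × 10⁵ ppt = 0.555 ppm.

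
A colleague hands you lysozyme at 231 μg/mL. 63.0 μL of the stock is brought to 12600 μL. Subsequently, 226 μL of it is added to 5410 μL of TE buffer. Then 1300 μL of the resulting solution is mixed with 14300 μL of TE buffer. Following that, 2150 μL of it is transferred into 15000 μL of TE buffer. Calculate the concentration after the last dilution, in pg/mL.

Overall dilution factor = 200 × 24.94 × 12 × 7.977 = 4.77 × 10⁵.
231 μg/mL / 4.77 × 10⁵ = 4.84 × 10⁻⁴ μg/mL = 484 pg/mL.

484 pg/mL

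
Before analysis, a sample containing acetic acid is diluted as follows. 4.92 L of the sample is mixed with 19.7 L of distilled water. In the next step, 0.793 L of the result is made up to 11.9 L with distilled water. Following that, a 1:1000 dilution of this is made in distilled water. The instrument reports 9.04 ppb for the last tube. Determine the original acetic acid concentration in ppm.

Overall dilution factor = 5.004 × 15.01 × 1000 = 7.51 × 10⁴.
Original = 9.04 ppb × 7.51 × 10⁴ = 6.79 × 10⁵ ppb = 679 ppm.

679 ppm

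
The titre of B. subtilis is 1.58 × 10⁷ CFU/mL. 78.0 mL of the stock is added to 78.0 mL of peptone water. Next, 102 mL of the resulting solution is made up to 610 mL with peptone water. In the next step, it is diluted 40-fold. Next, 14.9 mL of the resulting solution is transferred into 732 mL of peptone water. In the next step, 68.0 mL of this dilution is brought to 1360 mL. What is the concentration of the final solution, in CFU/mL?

Overall dilution factor = 2 × 5.980 × 40 × 50.13 × 20 = 4.80 × 10⁵.
1.58 × 10⁷ CFU/mL / 4.80 × 10⁵ = 32.9 CFU/mL.

32.9 CFU/mL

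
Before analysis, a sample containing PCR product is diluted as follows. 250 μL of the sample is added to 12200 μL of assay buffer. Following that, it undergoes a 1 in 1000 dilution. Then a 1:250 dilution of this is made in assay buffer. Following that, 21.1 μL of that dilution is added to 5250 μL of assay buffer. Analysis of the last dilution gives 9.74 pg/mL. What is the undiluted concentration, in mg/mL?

30.3 mg/mL

Overall dilution factor = 49.80 × 1000 × 250 × 249.8 = 3.11 × 10⁹.
Original = 9.74 pg/mL × 3.11 × 10⁹ = 3.03 × 10¹⁰ pg/mL = 30.3 mg/mL.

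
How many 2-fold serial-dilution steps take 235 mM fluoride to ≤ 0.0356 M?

Need 2ⁿ ≥ 6.60, so n ≥ log(6.60)/log(2) = 2.72.
Minimum whole steps: n = 3.

3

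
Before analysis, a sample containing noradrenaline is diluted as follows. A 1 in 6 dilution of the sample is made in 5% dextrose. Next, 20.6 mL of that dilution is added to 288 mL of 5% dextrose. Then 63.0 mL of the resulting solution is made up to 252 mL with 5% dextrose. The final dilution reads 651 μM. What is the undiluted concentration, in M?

Overall dilution factor = 6 × 14.98 × 4 = 360.
Original = 651 μM × 360 = 2.34 × 10⁵ μM = 0.234 M.

0.234 M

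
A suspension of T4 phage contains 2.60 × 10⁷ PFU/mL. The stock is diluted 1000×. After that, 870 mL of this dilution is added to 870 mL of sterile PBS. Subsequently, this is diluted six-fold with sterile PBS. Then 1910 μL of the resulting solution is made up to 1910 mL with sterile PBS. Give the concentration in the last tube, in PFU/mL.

Overall dilution factor = 1000 × 2 × 6 × 1000 = 1.20 × 10⁷.
2.60 × 10⁷ PFU/mL / 1.20 × 10⁷ = 2.17 PFU/mL.

2.17 PFU/mL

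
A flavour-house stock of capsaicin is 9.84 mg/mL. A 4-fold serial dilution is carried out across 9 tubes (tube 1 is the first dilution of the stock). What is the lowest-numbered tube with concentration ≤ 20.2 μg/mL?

Tube n has concentration 9.84 mg/mL / 4ⁿ.
Need 4ⁿ ≥ 9.84 mg/mL / 20.2 μg/mL = 487, so n ≥ 4.46.
First such tube: n = 5.

tube 5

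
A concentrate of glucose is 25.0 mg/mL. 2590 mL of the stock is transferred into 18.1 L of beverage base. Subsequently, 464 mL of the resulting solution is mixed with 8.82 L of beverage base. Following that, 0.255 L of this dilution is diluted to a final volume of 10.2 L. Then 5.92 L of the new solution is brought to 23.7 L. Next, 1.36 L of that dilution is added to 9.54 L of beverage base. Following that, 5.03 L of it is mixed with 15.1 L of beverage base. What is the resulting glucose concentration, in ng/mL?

Overall dilution factor = 7.988 × 20.01 × 40 × 4.003 × 8.015 × 4.002 = 8.21 × 10⁵.
25.0 mg/mL / 8.21 × 10⁵ = 3.05 × 10⁻⁵ mg/mL = 30.5 ng/mL.

30.5 ng/mL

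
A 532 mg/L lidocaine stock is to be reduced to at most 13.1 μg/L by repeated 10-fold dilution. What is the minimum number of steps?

5

Need 10ⁿ ≥ 4.06 × 10⁴, so n ≥ log(4.06 × 10⁴)/log(10) = 4.61.
Minimum whole steps: n = 5.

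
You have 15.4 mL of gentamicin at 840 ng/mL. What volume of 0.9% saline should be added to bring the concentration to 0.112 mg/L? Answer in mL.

100 mL

0.112 mg/L = 112 ng/mL.
V₂ = C₁V₁/C₂ = 840 × 15.4 / 112 = 116 mL.
Diluent to add = V₂ − V₁ = 116 − 15.4 = 100 mL.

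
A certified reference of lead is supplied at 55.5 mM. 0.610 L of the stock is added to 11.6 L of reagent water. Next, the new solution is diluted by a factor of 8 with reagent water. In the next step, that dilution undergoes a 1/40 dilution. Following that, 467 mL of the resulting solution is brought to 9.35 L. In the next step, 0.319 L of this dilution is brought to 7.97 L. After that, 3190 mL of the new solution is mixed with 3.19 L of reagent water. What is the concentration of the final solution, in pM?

8660 pM

Overall dilution factor = 20.02 × 8 × 40 × 20.02 × 24.98 × 2 = 6.41 × 10⁶.
55.5 mM / 6.41 × 10⁶ = 8.66 × 10⁻⁶ mM = 8660 pM.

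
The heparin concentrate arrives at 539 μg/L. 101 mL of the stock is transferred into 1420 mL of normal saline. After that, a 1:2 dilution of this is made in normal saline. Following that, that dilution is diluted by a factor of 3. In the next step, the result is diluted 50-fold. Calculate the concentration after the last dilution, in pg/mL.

Overall dilution factor = 15.06 × 2 × 3 × 50 = 4518.
539 μg/L / 4518 = 0.119 μg/L = 119 pg/mL.

119 pg/mL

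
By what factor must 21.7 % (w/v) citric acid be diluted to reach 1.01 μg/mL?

Factor = C₀/C_target = 21.7 % (w/v) / 1.01 μg/mL = 2.15 × 10⁵.

2.15 × 10⁵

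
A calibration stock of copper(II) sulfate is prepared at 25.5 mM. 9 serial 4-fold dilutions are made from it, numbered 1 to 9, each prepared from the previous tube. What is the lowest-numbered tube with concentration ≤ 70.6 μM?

tube 5

Tube n has concentration 25.5 mM / 4ⁿ.
Need 4ⁿ ≥ 25.5 mM / 70.6 μM = 361, so n ≥ 4.25.
First such tube: n = 5.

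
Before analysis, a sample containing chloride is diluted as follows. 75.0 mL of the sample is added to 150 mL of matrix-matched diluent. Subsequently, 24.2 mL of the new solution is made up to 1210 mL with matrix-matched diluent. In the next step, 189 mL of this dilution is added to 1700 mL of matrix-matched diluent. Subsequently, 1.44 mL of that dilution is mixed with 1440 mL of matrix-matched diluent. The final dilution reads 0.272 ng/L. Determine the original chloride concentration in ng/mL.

Overall dilution factor = 3 × 50 × 9.995 × 1001 = 1.50 × 10⁶.
Original = 0.272 ng/L × 1.50 × 10⁶ = 4.08 × 10⁵ ng/L = 408 ng/mL.

408 ng/mL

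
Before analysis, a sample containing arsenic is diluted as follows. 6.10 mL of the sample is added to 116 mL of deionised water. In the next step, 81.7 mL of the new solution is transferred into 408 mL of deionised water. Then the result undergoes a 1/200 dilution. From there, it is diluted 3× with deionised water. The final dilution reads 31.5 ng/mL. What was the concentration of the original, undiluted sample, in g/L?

2.27 g/L

Overall dilution factor = 20.02 × 5.994 × 200 × 3 = 7.20 × 10⁴.
Original = 31.5 ng/mL × 7.20 × 10⁴ = 2.27 × 10⁶ ng/mL = 2.27 g/L.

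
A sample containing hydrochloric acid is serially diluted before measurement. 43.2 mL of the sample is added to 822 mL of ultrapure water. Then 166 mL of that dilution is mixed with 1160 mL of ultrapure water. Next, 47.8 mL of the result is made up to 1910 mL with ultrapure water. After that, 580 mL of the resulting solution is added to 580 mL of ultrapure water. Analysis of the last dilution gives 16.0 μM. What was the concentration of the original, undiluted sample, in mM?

205 mM

Overall dilution factor = 20.03 × 7.988 × 39.96 × 2 = 1.28 × 10⁴.
Original = 16.0 μM × 1.28 × 10⁴ = 2.05 × 10⁵ μM = 205 mM.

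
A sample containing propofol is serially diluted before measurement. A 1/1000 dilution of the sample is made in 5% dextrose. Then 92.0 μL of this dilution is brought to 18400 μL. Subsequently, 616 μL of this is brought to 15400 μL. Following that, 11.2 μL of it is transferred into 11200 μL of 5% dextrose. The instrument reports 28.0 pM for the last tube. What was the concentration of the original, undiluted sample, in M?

0.140 M

Overall dilution factor = 1000 × 200 × 25 × 1001 = 5.01 × 10⁹.
Original = 28.0 pM × 5.01 × 10⁹ = 1.40 × 10¹¹ pM = 0.140 M.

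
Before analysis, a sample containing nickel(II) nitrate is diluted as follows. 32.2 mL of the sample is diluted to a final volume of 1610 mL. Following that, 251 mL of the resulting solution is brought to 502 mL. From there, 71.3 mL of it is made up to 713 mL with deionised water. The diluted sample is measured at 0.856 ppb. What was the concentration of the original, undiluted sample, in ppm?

Overall dilution factor = 50 × 2 × 10 = 1000.
Original = 0.856 ppb × 1000 = 856 ppb = 0.856 ppm.

0.856 ppm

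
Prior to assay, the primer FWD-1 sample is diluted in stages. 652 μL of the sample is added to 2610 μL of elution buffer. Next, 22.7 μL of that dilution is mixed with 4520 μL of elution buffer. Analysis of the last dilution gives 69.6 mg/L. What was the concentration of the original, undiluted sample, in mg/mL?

69.7 mg/mL

Overall dilution factor = 5.003 × 200.1 = 1001.
Original = 69.6 mg/L × 1001 = 6.97 × 10⁴ mg/L = 69.7 mg/mL.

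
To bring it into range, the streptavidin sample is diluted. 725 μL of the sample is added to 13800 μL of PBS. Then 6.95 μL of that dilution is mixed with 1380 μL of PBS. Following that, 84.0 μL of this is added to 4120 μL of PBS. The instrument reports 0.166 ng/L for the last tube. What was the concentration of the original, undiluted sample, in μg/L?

33.2 μg/L

Overall dilution factor = 20.03 × 199.6 × 50.05 = 2.00 × 10⁵.
Original = 0.166 ng/L × 2.00 × 10⁵ = 3.32 × 10⁴ ng/L = 33.2 μg/L.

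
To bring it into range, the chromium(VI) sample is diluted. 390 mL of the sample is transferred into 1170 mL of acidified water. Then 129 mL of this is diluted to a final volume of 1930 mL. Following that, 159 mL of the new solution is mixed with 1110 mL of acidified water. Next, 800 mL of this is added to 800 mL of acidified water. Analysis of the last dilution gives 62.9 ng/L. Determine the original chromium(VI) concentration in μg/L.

Overall dilution factor = 4 × 14.96 × 7.981 × 2 = 955.
Original = 62.9 ng/L × 955 = 6.01 × 10⁴ ng/L = 60.1 μg/L.

60.1 μg/L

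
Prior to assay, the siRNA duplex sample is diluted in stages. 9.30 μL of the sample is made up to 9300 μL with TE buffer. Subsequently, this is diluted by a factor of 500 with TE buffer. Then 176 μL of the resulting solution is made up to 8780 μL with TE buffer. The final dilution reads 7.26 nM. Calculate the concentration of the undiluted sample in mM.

181 mM

Overall dilution factor = 1000 × 500 × 49.89 = 2.49 × 10⁷.
Original = 7.26 nM × 2.49 × 10⁷ = 1.81 × 10⁸ nM = 181 mM.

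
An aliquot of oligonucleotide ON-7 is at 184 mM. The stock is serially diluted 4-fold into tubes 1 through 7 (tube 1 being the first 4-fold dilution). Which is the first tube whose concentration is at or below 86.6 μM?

tube 6

Tube n has concentration 184 mM / 4ⁿ.
Need 4ⁿ ≥ 184 mM / 86.6 μM = 2125, so n ≥ 5.53.
First such tube: n = 6.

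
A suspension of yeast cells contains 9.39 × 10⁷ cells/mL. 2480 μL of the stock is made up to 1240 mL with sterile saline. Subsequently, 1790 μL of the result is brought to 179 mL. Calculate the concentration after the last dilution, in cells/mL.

1880 cells/mL

Overall dilution factor = 500 × 100 = 5.00 × 10⁴.
9.39 × 10⁷ cells/mL / 5.00 × 10⁴ = 1880 cells/mL.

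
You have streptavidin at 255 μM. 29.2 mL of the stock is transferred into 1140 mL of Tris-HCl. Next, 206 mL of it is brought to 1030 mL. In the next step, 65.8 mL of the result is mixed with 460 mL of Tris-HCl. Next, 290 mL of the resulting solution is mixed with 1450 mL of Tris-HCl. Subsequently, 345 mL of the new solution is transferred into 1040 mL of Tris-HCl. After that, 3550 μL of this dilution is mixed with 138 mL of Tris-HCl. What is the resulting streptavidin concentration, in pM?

166 pM

Overall dilution factor = 40.04 × 5 × 7.991 × 6 × 4.014 × 39.87 = 1.54 × 10⁶.
255 μM / 1.54 × 10⁶ = 1.66 × 10⁻⁴ μM = 166 pM.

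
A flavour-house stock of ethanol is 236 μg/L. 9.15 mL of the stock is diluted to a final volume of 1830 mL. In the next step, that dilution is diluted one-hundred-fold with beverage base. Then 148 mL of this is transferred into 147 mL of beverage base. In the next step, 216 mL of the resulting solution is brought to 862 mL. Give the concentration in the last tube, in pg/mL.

1.48 pg/mL

Overall dilution factor = 200 × 100 × 1.993 × 3.991 = 1.59 × 10⁵.
236 μg/L / 1.59 × 10⁵ = 1.48 × 10⁻³ μg/L = 1.48 pg/mL.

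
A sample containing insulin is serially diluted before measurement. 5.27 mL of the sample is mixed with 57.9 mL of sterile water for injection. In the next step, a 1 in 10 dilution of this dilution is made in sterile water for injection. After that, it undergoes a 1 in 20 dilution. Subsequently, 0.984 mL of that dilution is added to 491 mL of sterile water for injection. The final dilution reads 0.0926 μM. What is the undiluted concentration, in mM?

Overall dilution factor = 11.99 × 10 × 20 × 500.0 = 1.20 × 10⁶.
Original = 0.0926 μM × 1.20 × 10⁶ = 1.11 × 10⁵ μM = 111 mM.

111 mM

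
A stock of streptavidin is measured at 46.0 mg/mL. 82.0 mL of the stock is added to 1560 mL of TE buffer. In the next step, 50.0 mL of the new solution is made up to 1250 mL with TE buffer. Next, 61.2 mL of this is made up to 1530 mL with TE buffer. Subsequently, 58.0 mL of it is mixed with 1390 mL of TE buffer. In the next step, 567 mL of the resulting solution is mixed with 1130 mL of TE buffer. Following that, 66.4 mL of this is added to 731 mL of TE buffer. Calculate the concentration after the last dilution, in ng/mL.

4.10 ng/mL

Overall dilution factor = 20.02 × 25 × 25 × 24.97 × 2.993 × 12.01 = 1.12 × 10⁷.
46.0 mg/mL / 1.12 × 10⁷ = 4.10 × 10⁻⁶ mg/mL = 4.10 ng/mL.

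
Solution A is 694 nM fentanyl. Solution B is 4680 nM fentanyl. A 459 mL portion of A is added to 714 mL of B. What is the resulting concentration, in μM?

3.12 μM

C_mix = (C_A·V_A + C_B·V_B)/(V_A + V_B) = (694×459 + 4680×714) / 1173 = 3120 nM = 3.12 μM.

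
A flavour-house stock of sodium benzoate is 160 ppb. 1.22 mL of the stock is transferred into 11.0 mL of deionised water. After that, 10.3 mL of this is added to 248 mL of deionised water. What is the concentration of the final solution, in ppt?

Overall dilution factor = 10.02 × 25.08 = 251.
160 ppb / 251 = 0.637 ppb = 637 ppt.

637 ppt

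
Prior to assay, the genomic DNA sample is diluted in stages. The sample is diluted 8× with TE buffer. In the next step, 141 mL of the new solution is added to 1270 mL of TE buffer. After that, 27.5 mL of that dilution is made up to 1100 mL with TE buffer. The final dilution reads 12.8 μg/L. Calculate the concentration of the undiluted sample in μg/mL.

41.0 μg/mL

Overall dilution factor = 8 × 10.01 × 40 = 3202.
Original = 12.8 μg/L × 3202 = 4.10 × 10⁴ μg/L = 41.0 μg/mL.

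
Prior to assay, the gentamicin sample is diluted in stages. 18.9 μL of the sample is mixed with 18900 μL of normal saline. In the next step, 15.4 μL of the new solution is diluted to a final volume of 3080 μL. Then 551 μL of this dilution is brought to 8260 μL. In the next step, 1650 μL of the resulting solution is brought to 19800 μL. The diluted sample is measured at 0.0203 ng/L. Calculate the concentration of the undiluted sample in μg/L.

731 μg/L

Overall dilution factor = 1001 × 200 × 14.99 × 12 = 3.60 × 10⁷.
Original = 0.0203 ng/L × 3.60 × 10⁷ = 7.31 × 10⁵ ng/L = 731 μg/L.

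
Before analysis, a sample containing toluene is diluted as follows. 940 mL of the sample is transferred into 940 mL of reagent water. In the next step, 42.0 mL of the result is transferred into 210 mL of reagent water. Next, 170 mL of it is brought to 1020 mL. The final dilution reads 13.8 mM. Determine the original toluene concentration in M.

Overall dilution factor = 2 × 6 × 6 = 72.0.
Original = 13.8 mM × 72.0 = 994 mM = 0.994 M.

0.994 M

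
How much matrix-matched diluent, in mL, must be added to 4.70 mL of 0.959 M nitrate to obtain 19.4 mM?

19.4 mM = 0.0194 M.
V₂ = C₁V₁/C₂ = 0.959 × 4.70 / 0.0194 = 232 mL.
Diluent to add = V₂ − V₁ = 232 − 4.70 = 228 mL.

228 mL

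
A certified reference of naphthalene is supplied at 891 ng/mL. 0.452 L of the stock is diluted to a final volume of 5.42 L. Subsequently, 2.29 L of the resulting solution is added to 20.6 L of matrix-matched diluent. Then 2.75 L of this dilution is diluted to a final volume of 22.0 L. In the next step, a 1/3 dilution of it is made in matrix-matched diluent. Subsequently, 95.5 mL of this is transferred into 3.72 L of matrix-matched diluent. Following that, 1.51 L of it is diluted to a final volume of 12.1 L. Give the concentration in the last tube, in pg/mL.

Overall dilution factor = 11.99 × 9.996 × 8 × 3 × 39.95 × 8.013 = 9.21 × 10⁵.
891 ng/mL / 9.21 × 10⁵ = 9.67 × 10⁻⁴ ng/mL = 0.967 pg/mL.

0.967 pg/mL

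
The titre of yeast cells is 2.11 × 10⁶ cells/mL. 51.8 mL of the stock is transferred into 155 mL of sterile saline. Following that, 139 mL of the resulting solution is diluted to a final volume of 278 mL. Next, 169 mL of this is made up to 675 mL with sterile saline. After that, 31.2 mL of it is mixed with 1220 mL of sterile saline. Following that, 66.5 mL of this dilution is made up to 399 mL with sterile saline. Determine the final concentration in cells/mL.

275 cells/mL

Overall dilution factor = 3.992 × 2 × 3.994 × 40.10 × 6 = 7673.
2.11 × 10⁶ cells/mL / 7673 = 275 cells/mL.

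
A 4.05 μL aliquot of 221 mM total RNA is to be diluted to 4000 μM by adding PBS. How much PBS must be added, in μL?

4000 μM = 4.00 mM.
V₂ = C₁V₁/C₂ = 221 × 4.05 / 4.00 = 224 μL.
Diluent to add = V₂ − V₁ = 224 − 4.05 = 220 μL.

220 μL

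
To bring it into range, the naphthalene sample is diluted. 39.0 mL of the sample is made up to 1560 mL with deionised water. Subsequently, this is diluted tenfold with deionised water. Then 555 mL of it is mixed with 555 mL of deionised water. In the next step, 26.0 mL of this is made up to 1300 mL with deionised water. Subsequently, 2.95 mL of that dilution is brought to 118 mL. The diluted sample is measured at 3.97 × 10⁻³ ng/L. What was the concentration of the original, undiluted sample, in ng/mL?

Overall dilution factor = 40 × 10 × 2 × 50 × 40 = 1.60 × 10⁶.
Original = 3.97 × 10⁻³ ng/L × 1.60 × 10⁶ = 6352 ng/L = 6.35 ng/mL.

6.35 ng/mL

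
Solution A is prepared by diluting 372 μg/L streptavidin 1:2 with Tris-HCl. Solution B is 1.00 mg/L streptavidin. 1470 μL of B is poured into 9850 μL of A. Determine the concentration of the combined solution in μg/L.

C_A = 372 μg/L / 2 = 186 μg/L.
C_B = 1.00 mg/L = 1000 μg/L.
C_mix = (C_A·V_A + C_B·V_B)/(V_A + V_B) = (186×9850 + 1000×1470) / 11320 = 292 μg/L.

292 μg/L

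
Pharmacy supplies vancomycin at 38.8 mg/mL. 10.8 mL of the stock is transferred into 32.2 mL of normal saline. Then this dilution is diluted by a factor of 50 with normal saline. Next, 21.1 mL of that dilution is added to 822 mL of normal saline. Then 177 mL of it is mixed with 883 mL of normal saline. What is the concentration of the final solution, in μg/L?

814 μg/L

Overall dilution factor = 3.981 × 50 × 39.96 × 5.989 = 4.76 × 10⁴.
38.8 mg/mL / 4.76 × 10⁴ = 8.14 × 10⁻⁴ mg/mL = 814 μg/L.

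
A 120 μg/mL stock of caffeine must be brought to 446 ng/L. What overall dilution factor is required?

2.69 × 10⁵

Factor = C₀/C_target = 120 μg/mL / 446 ng/L = 2.69 × 10⁵.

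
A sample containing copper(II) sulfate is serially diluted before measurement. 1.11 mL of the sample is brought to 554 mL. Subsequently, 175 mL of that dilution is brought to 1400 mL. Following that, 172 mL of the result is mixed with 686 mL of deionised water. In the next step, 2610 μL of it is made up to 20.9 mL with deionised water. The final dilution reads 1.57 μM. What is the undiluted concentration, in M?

Overall dilution factor = 499.1 × 8 × 4.988 × 8.008 = 1.59 × 10⁵.
Original = 1.57 μM × 1.59 × 10⁵ = 2.50 × 10⁵ μM = 0.250 M.

0.250 M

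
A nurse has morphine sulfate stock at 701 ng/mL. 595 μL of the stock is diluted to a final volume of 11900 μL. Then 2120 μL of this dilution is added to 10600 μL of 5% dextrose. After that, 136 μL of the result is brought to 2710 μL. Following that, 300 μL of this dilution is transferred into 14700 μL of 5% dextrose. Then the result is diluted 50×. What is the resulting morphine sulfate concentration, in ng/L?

0.117 ng/L

Overall dilution factor = 20 × 6 × 19.93 × 50 × 50 = 5.98 × 10⁶.
701 ng/mL / 5.98 × 10⁶ = 1.17 × 10⁻⁴ ng/mL = 0.117 ng/L.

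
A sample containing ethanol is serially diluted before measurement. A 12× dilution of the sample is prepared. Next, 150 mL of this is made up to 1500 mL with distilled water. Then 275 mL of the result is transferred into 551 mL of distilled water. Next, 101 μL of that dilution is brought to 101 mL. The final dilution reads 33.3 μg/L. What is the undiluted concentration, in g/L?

Overall dilution factor = 12 × 10 × 3.004 × 1000 = 3.60 × 10⁵.
Original = 33.3 μg/L × 3.60 × 10⁵ = 1.20 × 10⁷ μg/L = 12.0 g/L.

12.0 g/L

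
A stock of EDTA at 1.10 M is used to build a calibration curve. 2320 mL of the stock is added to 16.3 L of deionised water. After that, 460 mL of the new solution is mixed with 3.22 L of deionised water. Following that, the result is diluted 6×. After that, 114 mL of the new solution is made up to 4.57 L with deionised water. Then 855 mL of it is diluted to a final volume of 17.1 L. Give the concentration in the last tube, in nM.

Overall dilution factor = 8.026 × 8 × 6 × 40.09 × 20 = 3.09 × 10⁵.
1.10 M / 3.09 × 10⁵ = 3.56 × 10⁻⁶ M = 3560 nM.

3560 nM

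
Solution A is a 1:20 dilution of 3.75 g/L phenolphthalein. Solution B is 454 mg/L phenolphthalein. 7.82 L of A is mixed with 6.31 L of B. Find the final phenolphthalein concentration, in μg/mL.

C_A = 3.75 g/L / 20 = 0.188 g/L.
C_B = 454 mg/L = 0.454 g/L.
C_mix = (C_A·V_A + C_B·V_B)/(V_A + V_B) = (0.188×7.82 + 0.454×6.31) / 14.13 = 0.307 g/L = 307 μg/mL.

307 μg/mL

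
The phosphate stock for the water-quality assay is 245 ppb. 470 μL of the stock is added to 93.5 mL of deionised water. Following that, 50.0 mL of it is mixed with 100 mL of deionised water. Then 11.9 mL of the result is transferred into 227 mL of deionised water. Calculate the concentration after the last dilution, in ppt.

Overall dilution factor = 199.9 × 3 × 20.08 = 1.20 × 10⁴.
245 ppb / 1.20 × 10⁴ = 0.0203 ppb = 20.3 ppt.

20.3 ppt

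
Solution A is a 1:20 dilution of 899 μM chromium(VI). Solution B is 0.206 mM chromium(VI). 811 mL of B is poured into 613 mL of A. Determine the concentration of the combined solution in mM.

C_A = 899 μM / 20 = 44.9 μM.
C_B = 0.206 mM = 206 μM.
C_mix = (C_A·V_A + C_B·V_B)/(V_A + V_B) = (44.9×613 + 206×811) / 1424 = 137 μM = 0.137 mM.

0.137 mM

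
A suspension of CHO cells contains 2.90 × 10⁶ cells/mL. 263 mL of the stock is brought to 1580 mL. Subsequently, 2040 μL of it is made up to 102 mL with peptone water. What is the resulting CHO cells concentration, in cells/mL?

Overall dilution factor = 6.008 × 50 = 300.
2.90 × 10⁶ cells/mL / 300 = 9650 cells/mL.

9650 cells/mL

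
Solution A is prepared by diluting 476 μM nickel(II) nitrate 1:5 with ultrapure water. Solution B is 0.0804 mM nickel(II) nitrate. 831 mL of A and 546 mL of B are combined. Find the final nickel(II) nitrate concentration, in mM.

C_A = 476 μM / 5 = 95.2 μM.
C_B = 0.0804 mM = 80.4 μM.
C_mix = (C_A·V_A + C_B·V_B)/(V_A + V_B) = (95.2×831 + 80.4×546) / 1377 = 89.3 μM = 0.0893 mM.

0.0893 mM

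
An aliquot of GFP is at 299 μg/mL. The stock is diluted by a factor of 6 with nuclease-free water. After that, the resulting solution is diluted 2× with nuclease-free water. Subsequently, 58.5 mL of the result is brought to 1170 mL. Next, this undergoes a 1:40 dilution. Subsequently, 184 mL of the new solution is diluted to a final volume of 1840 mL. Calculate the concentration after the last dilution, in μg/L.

Overall dilution factor = 6 × 2 × 20 × 40 × 10 = 9.60 × 10⁴.
299 μg/mL / 9.60 × 10⁴ = 3.11 × 10⁻³ μg/mL = 3.11 μg/L.

3.11 μg/L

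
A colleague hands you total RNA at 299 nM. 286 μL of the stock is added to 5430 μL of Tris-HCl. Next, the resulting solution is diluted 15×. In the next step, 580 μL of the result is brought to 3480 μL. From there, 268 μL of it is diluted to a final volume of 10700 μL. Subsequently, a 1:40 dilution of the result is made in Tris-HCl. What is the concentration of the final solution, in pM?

Overall dilution factor = 19.99 × 15 × 6 × 39.93 × 40 = 2.87 × 10⁶.
299 nM / 2.87 × 10⁶ = 1.04 × 10⁻⁴ nM = 0.104 pM.

0.104 pM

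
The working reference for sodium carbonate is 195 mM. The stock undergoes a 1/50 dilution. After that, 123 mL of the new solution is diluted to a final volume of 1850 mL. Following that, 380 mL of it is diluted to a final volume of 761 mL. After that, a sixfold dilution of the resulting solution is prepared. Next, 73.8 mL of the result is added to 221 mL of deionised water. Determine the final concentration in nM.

Overall dilution factor = 50 × 15.04 × 2.003 × 6 × 3.995 = 3.61 × 10⁴.
195 mM / 3.61 × 10⁴ = 5.40 × 10⁻³ mM = 5400 nM.

5400 nM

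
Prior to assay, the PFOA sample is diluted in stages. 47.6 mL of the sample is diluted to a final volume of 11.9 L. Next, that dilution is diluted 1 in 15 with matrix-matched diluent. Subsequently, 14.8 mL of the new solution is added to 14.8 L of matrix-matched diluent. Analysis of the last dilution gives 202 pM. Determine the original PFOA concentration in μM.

Overall dilution factor = 250 × 15 × 1001 = 3.75 × 10⁶.
Original = 202 pM × 3.75 × 10⁶ = 7.58 × 10⁸ pM = 758 μM.

758 μM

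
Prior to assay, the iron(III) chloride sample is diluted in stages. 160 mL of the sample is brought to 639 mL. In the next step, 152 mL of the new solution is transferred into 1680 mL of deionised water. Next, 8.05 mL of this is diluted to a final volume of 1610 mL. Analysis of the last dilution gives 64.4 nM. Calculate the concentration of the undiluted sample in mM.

0.620 mM

Overall dilution factor = 3.994 × 12.05 × 200 = 9627.
Original = 64.4 nM × 9627 = 6.20 × 10⁵ nM = 0.620 mM.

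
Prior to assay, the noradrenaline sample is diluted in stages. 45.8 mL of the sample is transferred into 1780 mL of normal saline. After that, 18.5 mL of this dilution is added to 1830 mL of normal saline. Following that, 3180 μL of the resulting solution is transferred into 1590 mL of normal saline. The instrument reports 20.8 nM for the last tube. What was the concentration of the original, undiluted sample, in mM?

41.5 mM

Overall dilution factor = 39.86 × 99.92 × 501 = 2.00 × 10⁶.
Original = 20.8 nM × 2.00 × 10⁶ = 4.15 × 10⁷ nM = 41.5 mM.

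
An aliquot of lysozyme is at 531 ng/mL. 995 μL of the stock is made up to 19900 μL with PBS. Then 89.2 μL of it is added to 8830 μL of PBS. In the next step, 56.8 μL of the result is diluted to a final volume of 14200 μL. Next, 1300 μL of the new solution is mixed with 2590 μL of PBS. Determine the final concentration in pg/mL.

Overall dilution factor = 20 × 99.99 × 250 × 2.992 = 1.50 × 10⁶.
531 ng/mL / 1.50 × 10⁶ = 3.55 × 10⁻⁴ ng/mL = 0.355 pg/mL.

0.355 pg/mL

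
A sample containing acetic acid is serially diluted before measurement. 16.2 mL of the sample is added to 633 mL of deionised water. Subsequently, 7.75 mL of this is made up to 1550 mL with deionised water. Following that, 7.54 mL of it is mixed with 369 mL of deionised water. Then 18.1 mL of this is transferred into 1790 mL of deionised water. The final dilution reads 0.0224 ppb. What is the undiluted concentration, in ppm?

Overall dilution factor = 40.07 × 200 × 49.94 × 99.90 = 4.00 × 10⁷.
Original = 0.0224 ppb × 4.00 × 10⁷ = 8.96 × 10⁵ ppb = 896 ppm.

896 ppm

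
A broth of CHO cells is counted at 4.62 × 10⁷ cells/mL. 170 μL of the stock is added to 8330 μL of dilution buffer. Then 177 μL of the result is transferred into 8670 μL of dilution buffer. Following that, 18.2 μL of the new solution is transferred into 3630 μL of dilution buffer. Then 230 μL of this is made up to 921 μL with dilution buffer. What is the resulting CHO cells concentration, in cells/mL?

23.0 cells/mL

Overall dilution factor = 50 × 49.98 × 200.5 × 4.004 = 2.01 × 10⁶.
4.62 × 10⁷ cells/mL / 2.01 × 10⁶ = 23.0 cells/mL.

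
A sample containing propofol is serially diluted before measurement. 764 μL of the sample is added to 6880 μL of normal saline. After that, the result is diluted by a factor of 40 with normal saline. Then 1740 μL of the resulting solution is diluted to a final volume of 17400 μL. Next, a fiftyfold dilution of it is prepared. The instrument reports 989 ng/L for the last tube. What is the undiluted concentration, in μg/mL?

198 μg/mL

Overall dilution factor = 10.01 × 40 × 10 × 50 = 2.00 × 10⁵.
Original = 989 ng/L × 2.00 × 10⁵ = 1.98 × 10⁸ ng/L = 198 μg/mL.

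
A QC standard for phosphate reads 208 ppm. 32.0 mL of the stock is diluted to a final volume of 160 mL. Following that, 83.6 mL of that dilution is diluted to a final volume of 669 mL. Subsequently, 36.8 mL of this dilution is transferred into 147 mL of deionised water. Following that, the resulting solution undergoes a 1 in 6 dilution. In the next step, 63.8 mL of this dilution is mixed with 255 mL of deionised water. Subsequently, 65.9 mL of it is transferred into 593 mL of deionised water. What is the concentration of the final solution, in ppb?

Overall dilution factor = 5 × 8.002 × 4.995 × 6 × 4.997 × 9.998 = 5.99 × 10⁴.
208 ppm / 5.99 × 10⁴ = 3.47 × 10⁻³ ppm = 3.47 ppb.

3.47 ppb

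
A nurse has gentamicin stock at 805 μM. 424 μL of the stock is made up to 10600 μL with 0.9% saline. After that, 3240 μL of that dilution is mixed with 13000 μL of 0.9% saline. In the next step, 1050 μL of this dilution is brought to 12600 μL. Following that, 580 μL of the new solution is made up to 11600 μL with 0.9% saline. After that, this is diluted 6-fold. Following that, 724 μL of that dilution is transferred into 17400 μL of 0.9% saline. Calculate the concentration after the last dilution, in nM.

Overall dilution factor = 25 × 5.012 × 12 × 20 × 6 × 25.03 = 4.52 × 10⁶.
805 μM / 4.52 × 10⁶ = 1.78 × 10⁻⁴ μM = 0.178 nM.

0.178 nM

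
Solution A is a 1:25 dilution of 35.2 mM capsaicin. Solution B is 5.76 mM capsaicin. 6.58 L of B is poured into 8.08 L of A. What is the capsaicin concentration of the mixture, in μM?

C_A = 35.2 mM / 25 = 1.41 mM.
C_mix = (C_A·V_A + C_B·V_B)/(V_A + V_B) = (1.41×8.08 + 5.76×6.58) / 14.66 = 3.36 mM = 3360 μM.

3360 μM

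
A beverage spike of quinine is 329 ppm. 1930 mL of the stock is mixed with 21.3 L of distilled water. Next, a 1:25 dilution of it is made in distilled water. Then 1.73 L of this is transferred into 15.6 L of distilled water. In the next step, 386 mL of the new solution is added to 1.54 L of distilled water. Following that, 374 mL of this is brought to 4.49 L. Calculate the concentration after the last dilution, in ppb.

1.82 ppb

Overall dilution factor = 12.04 × 25 × 10.02 × 4.990 × 12.01 = 1.81 × 10⁵.
329 ppm / 1.81 × 10⁵ = 1.82 × 10⁻³ ppm = 1.82 ppb.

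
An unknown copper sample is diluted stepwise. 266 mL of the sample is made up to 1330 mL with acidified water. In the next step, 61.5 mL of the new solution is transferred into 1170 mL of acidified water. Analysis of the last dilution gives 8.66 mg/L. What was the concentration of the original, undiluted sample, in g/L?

0.867 g/L

Overall dilution factor = 5 × 20.02 = 100.
Original = 8.66 mg/L × 100 = 867 mg/L = 0.867 g/L.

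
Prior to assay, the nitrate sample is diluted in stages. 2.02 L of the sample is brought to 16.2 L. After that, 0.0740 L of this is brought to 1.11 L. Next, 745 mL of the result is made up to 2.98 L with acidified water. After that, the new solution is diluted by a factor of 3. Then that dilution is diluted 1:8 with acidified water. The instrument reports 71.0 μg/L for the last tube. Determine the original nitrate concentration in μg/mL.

Overall dilution factor = 8.020 × 15 × 4 × 3 × 8 = 1.15 × 10⁴.
Original = 71.0 μg/L × 1.15 × 10⁴ = 8.20 × 10⁵ μg/L = 820 μg/mL.

820 μg/mL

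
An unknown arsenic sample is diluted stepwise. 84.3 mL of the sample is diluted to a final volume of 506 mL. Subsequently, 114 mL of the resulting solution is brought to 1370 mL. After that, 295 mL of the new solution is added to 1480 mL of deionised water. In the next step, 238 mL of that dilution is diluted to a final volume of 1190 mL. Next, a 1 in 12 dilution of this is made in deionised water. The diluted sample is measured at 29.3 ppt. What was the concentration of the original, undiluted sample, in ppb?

Overall dilution factor = 6.002 × 12.02 × 6.017 × 5 × 12 = 2.60 × 10⁴.
Original = 29.3 ppt × 2.60 × 10⁴ = 7.63 × 10⁵ ppt = 763 ppb.

763 ppb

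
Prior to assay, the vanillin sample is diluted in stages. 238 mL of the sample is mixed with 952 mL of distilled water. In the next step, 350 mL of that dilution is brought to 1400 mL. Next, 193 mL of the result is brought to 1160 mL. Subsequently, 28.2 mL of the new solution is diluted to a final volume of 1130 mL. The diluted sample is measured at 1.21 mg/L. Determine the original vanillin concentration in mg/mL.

5.83 mg/mL

Overall dilution factor = 5 × 4 × 6.010 × 40.07 = 4817.
Original = 1.21 mg/L × 4817 = 5828 mg/L = 5.83 mg/mL.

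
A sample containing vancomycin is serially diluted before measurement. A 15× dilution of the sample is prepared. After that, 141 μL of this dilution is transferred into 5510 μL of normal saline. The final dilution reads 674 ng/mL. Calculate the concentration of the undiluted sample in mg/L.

405 mg/L

Overall dilution factor = 15 × 40.08 = 601.
Original = 674 ng/mL × 601 = 4.05 × 10⁵ ng/mL = 405 mg/L.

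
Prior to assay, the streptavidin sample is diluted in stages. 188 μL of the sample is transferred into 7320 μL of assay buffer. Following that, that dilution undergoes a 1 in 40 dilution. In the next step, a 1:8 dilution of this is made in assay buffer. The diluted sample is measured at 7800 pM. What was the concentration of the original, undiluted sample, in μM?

Overall dilution factor = 39.94 × 40 × 8 = 1.28 × 10⁴.
Original = 7800 pM × 1.28 × 10⁴ = 9.97 × 10⁷ pM = 99.7 μM.

99.7 μM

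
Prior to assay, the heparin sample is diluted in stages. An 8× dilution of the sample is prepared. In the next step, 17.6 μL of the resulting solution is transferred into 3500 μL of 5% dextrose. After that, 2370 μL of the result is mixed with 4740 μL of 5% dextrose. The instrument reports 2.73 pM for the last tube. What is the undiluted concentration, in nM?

13.1 nM

Overall dilution factor = 8 × 199.9 × 3 = 4797.
Original = 2.73 pM × 4797 = 1.31 × 10⁴ pM = 13.1 nM.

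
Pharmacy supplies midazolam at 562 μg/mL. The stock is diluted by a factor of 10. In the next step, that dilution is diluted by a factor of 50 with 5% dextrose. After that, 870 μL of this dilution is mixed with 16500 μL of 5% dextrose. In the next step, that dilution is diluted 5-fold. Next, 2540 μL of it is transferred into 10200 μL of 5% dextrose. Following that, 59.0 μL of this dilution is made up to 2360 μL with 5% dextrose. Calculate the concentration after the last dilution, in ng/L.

Overall dilution factor = 10 × 50 × 19.97 × 5 × 5.016 × 40 = 1.00 × 10⁷.
562 μg/mL / 1.00 × 10⁷ = 5.61 × 10⁻⁵ μg/mL = 56.1 ng/L.

56.1 ng/L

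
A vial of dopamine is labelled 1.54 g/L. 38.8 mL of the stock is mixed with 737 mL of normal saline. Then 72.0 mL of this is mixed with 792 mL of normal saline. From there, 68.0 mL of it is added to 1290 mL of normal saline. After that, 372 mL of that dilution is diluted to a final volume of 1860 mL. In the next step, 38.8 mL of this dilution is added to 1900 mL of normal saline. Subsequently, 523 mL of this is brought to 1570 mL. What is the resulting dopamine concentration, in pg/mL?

Overall dilution factor = 19.99 × 12 × 19.97 × 5 × 49.97 × 3.002 = 3.59 × 10⁶.
1.54 g/L / 3.59 × 10⁶ = 4.29 × 10⁻⁷ g/L = 429 pg/mL.

429 pg/mL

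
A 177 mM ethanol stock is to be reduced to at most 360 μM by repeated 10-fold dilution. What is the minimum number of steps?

3

Need 10ⁿ ≥ 492, so n ≥ log(492)/log(10) = 2.69.
Minimum whole steps: n = 3.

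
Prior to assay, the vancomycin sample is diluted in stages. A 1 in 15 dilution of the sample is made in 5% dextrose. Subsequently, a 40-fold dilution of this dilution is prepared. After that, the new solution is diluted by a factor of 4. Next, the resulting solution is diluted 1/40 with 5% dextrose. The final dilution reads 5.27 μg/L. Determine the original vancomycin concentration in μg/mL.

Overall dilution factor = 15 × 40 × 4 × 40 = 9.60 × 10⁴.
Original = 5.27 μg/L × 9.60 × 10⁴ = 5.06 × 10⁵ μg/L = 506 μg/mL.

506 μg/mL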